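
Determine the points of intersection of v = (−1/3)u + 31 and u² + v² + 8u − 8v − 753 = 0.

Substitute v = (93 − u)/3:
10u² − 90u − 360 = 0  ⟹  u² − 9u − 36 = 0
u = 12 or u = −3, giving (12, 27) and (−3, 32).

(−3, 32) and (12, 27)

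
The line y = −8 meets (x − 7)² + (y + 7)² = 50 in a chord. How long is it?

14

Centre (7, −7), r² = 50. Perpendicular distance d from centre to line = |1| / √1 = 1.
Chord = 2√(r² − d²) = 2·√(49) = 14.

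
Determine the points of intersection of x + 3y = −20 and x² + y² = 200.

Express y = (−20 − x)/3 and substitute into the circle:
10x² + 40x − 1400 = 0  ⟹  x² + 4x − 140 = 0
x = 10 or x = −14, giving (10, −10) and (−14, −2).

(−14, −2) and (10, −10)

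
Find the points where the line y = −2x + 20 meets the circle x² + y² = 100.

From the line, y = −2x + 20. Substituting:
5x² − 80x + 300 = 0  ⟹  x² − 16x + 60 = 0
x = 10 or x = 6, giving (10, 0) and (6, 8).

(6, 8) and (10, 0)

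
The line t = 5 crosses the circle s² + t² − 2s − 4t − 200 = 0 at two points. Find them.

Substitute t = 5:
s² − 2s − 195 = 0
s = 15 or s = −13, giving (15, 5) and (−13, 5).

(−13, 5) and (15, 5)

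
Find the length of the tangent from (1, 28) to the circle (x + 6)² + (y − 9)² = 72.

The centre is (−6, 9) and r = 6√2. The square of the distance from P to the centre is 49 + 361 = 410.
The tangent meets the radius at right angles, so tangent² = |PO|² − r² = 410 − 72 = 338.

13√2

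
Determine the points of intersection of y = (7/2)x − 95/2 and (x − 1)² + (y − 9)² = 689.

(9, −16) and (21, 26)

Express y = (−95 + 7x)/2 and substitute into the circle:
53x² − 1590x + 10017 = 0  ⟹  x² − 30x + 189 = 0
x = 21 or x = 9, giving (21, 26) and (9, −16).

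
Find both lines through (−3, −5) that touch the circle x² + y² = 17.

A line y − (−5) = m(x − (−3)) is tangent when its distance from (0, 0) is √17:
[m·(3) − (5)]² = 17(m² + 1)
4m² + 15m − 4 = 0, so m = 1/4 or m = −4.
Through (−3, −5) these give x − 4y = 17 and 4x + y = −17.

x − 4y = 17 and 4x + y = −17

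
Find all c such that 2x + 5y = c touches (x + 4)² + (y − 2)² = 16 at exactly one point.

For a tangent, require d(centre, line) = r = 4.
|2·(−4) + 5·2 − c| / √29 = 4
|c − (2)| = 4√29.

c = 2 ± 4√29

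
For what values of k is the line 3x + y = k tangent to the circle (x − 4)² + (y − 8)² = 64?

k = 20 ± 8√10

Tangency holds when the distance from the centre (4, 8) to the line equals the radius 8:
|3·4 + 1·8 − k| / √10 = 8
|k − (20)| = 8√10.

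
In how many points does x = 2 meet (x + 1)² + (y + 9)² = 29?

Centre (−1, −9), r² = 29. Distance² from centre to line = (−3)² = 9.
Since d² < r², the line cuts the circle twice.

2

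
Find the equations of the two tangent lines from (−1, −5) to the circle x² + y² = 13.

3x + 2y = −13 and 2x − 3y = 13

Let a tangent through (−1, −5) have slope m. Its distance from (0, 0) must equal √13:
(1m − (5))² = 13(m² + 1)
6m² + 5m − 6 = 0, so m = −3/2 or m = 2/3.
With m = −3/2: 3x + 2y = −13. With m = 2/3: 2x − 3y = 13.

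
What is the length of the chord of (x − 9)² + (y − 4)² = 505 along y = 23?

24

From the line, y = 23. Substituting:
x² − 18x − 63 = 0
x = 21 or x = −3, giving (21, 23) and (−3, 23).
Chord length = distance between (21, 23) and (−3, 23) = √576 = 24.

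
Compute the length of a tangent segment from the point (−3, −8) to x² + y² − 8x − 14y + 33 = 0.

11√2

The centre is (4, 7) and r = 4√2. The square of the distance from P to the centre is 49 + 225 = 274.
The tangent meets the radius at right angles, so tangent² = |PO|² − r² = 274 − 32 = 242.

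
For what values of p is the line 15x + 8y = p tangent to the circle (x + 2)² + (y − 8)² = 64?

p = −102 or p = 170

Tangency holds when the distance from the centre (−2, 8) to the line equals the radius 8:
|15·(−2) + 8·8 − p| / √289 = 8
|p − (34)| = 8·17, so p = 170 or p = −102.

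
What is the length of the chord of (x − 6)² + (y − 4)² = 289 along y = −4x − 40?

2√17

Substitute y = −4x − 40:
17x² + 340x + 1683 = 0  ⟹  x² + 20x + 99 = 0
x = −9 or x = −11, giving (−9, −4) and (−11, 4).
Chord length = distance between (−9, −4) and (−11, 4) = √68 = 2√17.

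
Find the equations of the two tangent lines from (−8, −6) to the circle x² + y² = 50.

Write the tangent as mx − y + (−6 − m·(−8)) = 0 and set its distance from the centre to 5√2:
(8m − (6))² = 50(m² + 1)
7m² − 48m − 7 = 0, so m = 7 or m = −1/7.
Through (−8, −6) these give 7x − y = −50 and x + 7y = −50.

7x − y = −50 and x + 7y = −50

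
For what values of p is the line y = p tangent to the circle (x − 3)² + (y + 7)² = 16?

For a tangent, require d(centre, line) = r = 4.
|0·3 + 1·(−7) − p| / √1 = 4
|p − (−7)| = 4, so p = −3 or p = −11.

p = −11 or p = −3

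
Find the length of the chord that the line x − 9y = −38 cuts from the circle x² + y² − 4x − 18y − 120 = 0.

The distance from (2, 9) to the line is 41/√82, and r² = 205.
Half the chord is √(r² − d²) = √(369/2), so the full chord is 3√82.

3√82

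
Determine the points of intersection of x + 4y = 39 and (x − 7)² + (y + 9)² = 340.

(3, 9) and (19, 5)

From the line, y = (39 − x)/4. Substituting:
17x² − 374x + 969 = 0  ⟹  x² − 22x + 57 = 0
x = 19 or x = 3, giving (19, 5) and (3, 9).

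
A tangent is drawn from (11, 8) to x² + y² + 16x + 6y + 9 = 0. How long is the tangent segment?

Centre (−8, −3), r² = 64. |PO|² = (19)² + (11)² = 482.
The tangent meets the radius at right angles, so tangent² = |PO|² − r² = 482 − 64 = 418.

√418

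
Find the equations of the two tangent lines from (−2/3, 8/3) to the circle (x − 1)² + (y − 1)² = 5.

A line y − (8/3) = m(x − (−2/3)) is tangent when its distance from (1, 1) is √5:
[m·(5/3) − (−5/3)]² = 5(m² + 1)
2m² − 5m + 2 = 0, so m = 1/2 or m = 2.
With m = 1/2: x − 2y = −6. With m = 2: 2x − y = −4.

x − 2y = −6 and 2x − y = −4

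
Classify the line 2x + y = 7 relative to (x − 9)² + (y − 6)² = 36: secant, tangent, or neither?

neither

Substituting the line into the circle gives 5x² − 22x + 46 = 0.
Δ = 484 − 920 = −436.
No real roots: the line does not meet the circle.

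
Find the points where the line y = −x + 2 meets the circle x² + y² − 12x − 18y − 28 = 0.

(−6, 8) and (5, −3)

Express y = −x + 2 and substitute into the circle:
2x² + 2x − 60 = 0  ⟹  x² + x − 30 = 0
x = 5 or x = −6, giving (5, −3) and (−6, 8).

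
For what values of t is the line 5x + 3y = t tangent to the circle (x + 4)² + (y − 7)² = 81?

t = 1 ± 9√34

Tangency holds when the distance from the centre (−4, 7) to the line equals the radius 9:
|5·(−4) + 3·7 − t| / √34 = 9
|t − (1)| = 9√34.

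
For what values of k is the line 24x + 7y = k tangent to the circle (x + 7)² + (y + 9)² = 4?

k = −281 or k = −181

Tangency holds when the distance from the centre (−7, −9) to the line equals the radius 2:
|24·(−7) + 7·(−9) − k| / √625 = 2
|k − (−231)| = 2·25, so k = −181 or k = −281.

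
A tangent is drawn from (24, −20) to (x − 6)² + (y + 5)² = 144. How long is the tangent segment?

Centre (6, −5), r² = 144. |PO|² = (18)² + (−15)² = 549.
By the tangent–radius right angle, tangent length = √(|PO|² − r²) = √405 = 9√5.

9√5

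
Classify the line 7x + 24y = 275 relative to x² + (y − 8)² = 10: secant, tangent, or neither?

Substituting the line into the circle gives 625x² − 1162x + 1129 = 0.
Δ = 1350244 − 2822500 = −1472256.
No real roots: the line does not meet the circle.

neither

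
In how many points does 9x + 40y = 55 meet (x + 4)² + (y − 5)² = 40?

2

Substituting the line into the circle gives 1681x² + 15410x − 17375 = 0.
Δ = 237468100 − (−116829500) = 354297600.
Two real roots: the line is a secant.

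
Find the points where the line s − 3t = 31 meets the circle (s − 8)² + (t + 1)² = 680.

(−14, −15) and (34, 1)

Express t = (−31 + s)/3 and substitute into the circle:
10s² − 200s − 4760 = 0  ⟹  s² − 20s − 476 = 0
s = 34 or s = −14, giving (34, 1) and (−14, −15).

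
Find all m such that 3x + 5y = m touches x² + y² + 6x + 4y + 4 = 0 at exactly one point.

The line touches the circle iff its distance from (−3, −2) is 3:
|3·(−3) + 5·(−2) − m| / √34 = 3
|m − (−19)| = 3√34.

m = −19 ± 3√34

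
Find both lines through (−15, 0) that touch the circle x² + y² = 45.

A line y − (0) = m(x − (−15)) is tangent when its distance from (0, 0) is 3√5:
[m·(15) − (0)]² = 45(m² + 1)
4m² − 1 = 0, so m = 1/2 or m = −1/2.
Through (−15, 0) these give x − 2y = −15 and x + 2y = −15.

x − 2y = −15 and x + 2y = −15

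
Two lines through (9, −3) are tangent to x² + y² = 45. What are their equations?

Write the tangent as mx − y + (−3 − m·(9)) = 0 and set its distance from the centre to 3√5:
[m·(−9) − (3)]² = 45(m² + 1)
2m² + 3m − 2 = 0, so m = 1/2 or m = −2.
With m = 1/2: x − 2y = 15. With m = −2: 2x + y = 15.

x − 2y = 15 and 2x + y = 15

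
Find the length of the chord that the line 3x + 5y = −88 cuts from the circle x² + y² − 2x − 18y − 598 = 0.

4√34

Express y = (−88 − 3x)/5 and substitute into the circle:
34x² + 748x + 714 = 0  ⟹  x² + 22x + 21 = 0
x = −1 or x = −21, giving (−1, −17) and (−21, −5).
Chord length = distance between (−1, −17) and (−21, −5) = √544 = 4√34.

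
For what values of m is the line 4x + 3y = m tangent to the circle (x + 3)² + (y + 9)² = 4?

m = −49 or m = −29

Tangency holds when the distance from the centre (−3, −9) to the line equals the radius 2:
|4·(−3) + 3·(−9) − m| / √25 = 2
|m − (−39)| = 2·5, so m = −29 or m = −49.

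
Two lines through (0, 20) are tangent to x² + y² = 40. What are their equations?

Let a tangent through (0, 20) have slope m. Its distance from (0, 0) must equal 2√10:
(0m − (−20))² = 40(m² + 1)
m² − 9 = 0, so m = 3 or m = −3.
With m = 3: 3x − y = −20. With m = −3: 3x + y = 20.

3x − y = −20 and 3x + y = 20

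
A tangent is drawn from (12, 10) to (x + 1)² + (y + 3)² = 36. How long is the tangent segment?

The centre is (−1, −3) and r = 6. The square of the distance from P to the centre is 169 + 169 = 338.
By the tangent–radius right angle, tangent length = √(|PO|² − r²) = √302.

√302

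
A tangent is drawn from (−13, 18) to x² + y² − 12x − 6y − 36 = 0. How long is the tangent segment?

√505

With centre O = (6, 3), |OP|² = 586 and r² = 81.
By the tangent–radius right angle, tangent length = √(|PO|² − r²) = √505.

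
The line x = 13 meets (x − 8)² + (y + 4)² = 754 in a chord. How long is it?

54

The line gives x = 13. Substituting into the circle:
y² + 8y − 713 = 0
y = 23 or y = −31, giving (13, 23) and (13, −31).
|(13, 23) − (13, −31)| = √((0)² + (54)²) = 54.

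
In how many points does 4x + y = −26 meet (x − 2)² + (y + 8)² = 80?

d² = (4·2 + 1·(−8) − (−26))²/17 = 676/17; r² = 80.
Since d² < r², the line cuts the circle twice.

2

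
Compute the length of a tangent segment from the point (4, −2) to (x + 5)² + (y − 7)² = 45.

With centre O = (−5, 7), |OP|² = 162 and r² = 45.
The tangent meets the radius at right angles, so tangent² = |PO|² − r² = 162 − 45 = 117.

3√13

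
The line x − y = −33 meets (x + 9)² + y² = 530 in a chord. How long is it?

22√2

Express y = x + 33 and substitute into the circle:
2x² + 84x + 640 = 0  ⟹  x² + 42x + 320 = 0
x = −10 or x = −32, giving (−10, 23) and (−32, 1).
Chord length = distance between (−10, 23) and (−32, 1) = √968 = 22√2.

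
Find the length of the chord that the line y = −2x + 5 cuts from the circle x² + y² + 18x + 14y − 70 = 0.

4√5

Substitute y = −2x + 5:
5x² − 30x + 25 = 0  ⟹  x² − 6x + 5 = 0
x = 5 or x = 1, giving (5, −5) and (1, 3).
Chord length = distance between (5, −5) and (1, 3) = √80 = 4√5.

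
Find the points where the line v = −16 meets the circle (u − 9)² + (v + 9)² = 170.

(−2, −16) and (20, −16)

Express v = −16 and substitute into the circle:
u² − 18u − 40 = 0
u = 20 or u = −2, giving (20, −16) and (−2, −16).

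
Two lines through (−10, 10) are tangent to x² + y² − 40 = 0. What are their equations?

3x + y = −20 and x + 3y = 20

Let a tangent through (−10, 10) have slope m. Its distance from (0, 0) must equal 2√10:
(10m − (−10))² = 40(m² + 1)
3m² + 10m + 3 = 0, so m = −3 or m = −1/3.
Through (−10, 10) these give 3x + y = −20 and x + 3y = 20.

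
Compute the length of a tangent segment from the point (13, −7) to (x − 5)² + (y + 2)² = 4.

√85

The centre is (5, −2) and r = 2. The square of the distance from P to the centre is 64 + 25 = 89.
By the tangent–radius right angle, tangent length = √(|PO|² − r²) = √85.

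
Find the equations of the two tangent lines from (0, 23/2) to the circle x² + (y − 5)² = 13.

3x + 2y = 23 and 3x − 2y = −23

Let a tangent through (0, 23/2) have slope m. Its distance from (0, 5) must equal √13:
[m·(0) − (−13/2)]² = 13(m² + 1)
4m² − 9 = 0, so m = −3/2 or m = 3/2.
With m = −3/2: 3x + 2y = 23. With m = 3/2: 3x − 2y = −23.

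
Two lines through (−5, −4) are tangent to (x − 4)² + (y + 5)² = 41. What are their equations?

5x + 4y = −41 and 4x − 5y = 0

A line y − (−4) = m(x − (−5)) is tangent when its distance from (4, −5) is √41:
(9m − (−1))² = 41(m² + 1)
20m² + 9m − 20 = 0, so m = −5/4 or m = 4/5.
With m = −5/4: 5x + 4y = −41. With m = 4/5: 4x − 5y = 0.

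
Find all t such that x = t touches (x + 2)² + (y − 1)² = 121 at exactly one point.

Tangency holds when the distance from the centre (−2, 1) to the line equals the radius 11:
|1·(−2) + 0·1 − t| / √1 = 11
|t − (−2)| = 11, so t = 9 or t = −13.

t = −13 or t = 9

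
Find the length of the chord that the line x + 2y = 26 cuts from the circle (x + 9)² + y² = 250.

Substitute y = (26 − x)/2:
5x² + 20x = 0  ⟹  x² + 4x = 0
x = 0 or x = −4, giving (0, 13) and (−4, 15).
|(0, 13) − (−4, 15)| = √((4)² + (−2)²) = 2√5.

2√5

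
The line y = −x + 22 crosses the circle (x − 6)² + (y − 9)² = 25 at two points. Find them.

Express y = −x + 22 and substitute into the circle:
2x² − 38x + 180 = 0  ⟹  x² − 19x + 90 = 0
x = 10 or x = 9, giving (10, 12) and (9, 13).

(9, 13) and (10, 12)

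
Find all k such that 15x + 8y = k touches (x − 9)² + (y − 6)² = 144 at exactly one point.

The line touches the circle iff its distance from (9, 6) is 12:
|15·9 + 8·6 − k| / √289 = 12
|k − (183)| = 12·17, so k = 387 or k = −21.

k = −21 or k = 387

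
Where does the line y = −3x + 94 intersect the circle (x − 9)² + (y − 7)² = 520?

Substitute y = −3x + 94:
10x² − 540x + 7130 = 0  ⟹  x² − 54x + 713 = 0
x = 31 or x = 23, giving (31, 1) and (23, 25).

(23, 25) and (31, 1)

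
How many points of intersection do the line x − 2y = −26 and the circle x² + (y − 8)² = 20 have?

1

Substituting the line into the circle gives 5x² + 20x + 20 = 0.
Discriminant = (20)² − 4·5·(20) = 0.
A repeated root: the line is tangent.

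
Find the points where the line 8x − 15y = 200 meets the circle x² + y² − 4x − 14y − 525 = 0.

Substitute y = (−200 + 8x)/15:
289x² − 5780x − 36125 = 0  ⟹  x² − 20x − 125 = 0
x = 25 or x = −5, giving (25, 0) and (−5, −16).

(−5, −16) and (25, 0)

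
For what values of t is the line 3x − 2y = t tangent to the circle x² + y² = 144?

For a tangent, require d(centre, line) = r = 12.
|3·0 − 2·0 − t| / √13 = 12
|t| = 12√13.

t = ±12√13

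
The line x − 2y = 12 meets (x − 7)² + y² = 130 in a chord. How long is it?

From the line, y = (−12 + x)/2. Substituting:
5x² − 80x − 180 = 0  ⟹  x² − 16x − 36 = 0
x = 18 or x = −2, giving (18, 3) and (−2, −7).
Chord length = distance between (18, 3) and (−2, −7) = √500 = 10√5.

10√5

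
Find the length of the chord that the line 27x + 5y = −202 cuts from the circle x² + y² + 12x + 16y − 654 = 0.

Centre (−6, −8), r² = 754. Perpendicular distance d from centre to line = |0| / √754 = 0/√754.
Chord = 2√(r² − d²) = 2·√(754) = 2√754.

2√754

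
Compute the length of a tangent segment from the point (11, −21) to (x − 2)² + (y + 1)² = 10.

√471

The centre is (2, −1) and r = √10. The square of the distance from P to the centre is 81 + 400 = 481.
Power of the point: PT² = |PO|² − r² = 471, so PT = √471.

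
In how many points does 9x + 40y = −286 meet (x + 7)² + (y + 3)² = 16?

2

Substituting the line into the circle gives 1681x² + 25388x + 80356 = 0.
Δ = 644550544 − 540313744 = 104236800.
Two real roots: the line is a secant.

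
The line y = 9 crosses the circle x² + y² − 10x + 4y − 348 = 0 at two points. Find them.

Express y = 9 and substitute into the circle:
x² − 10x − 231 = 0
x = 21 or x = −11, giving (21, 9) and (−11, 9).

(−11, 9) and (21, 9)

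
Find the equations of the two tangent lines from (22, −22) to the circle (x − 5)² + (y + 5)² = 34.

3x + 5y = −44 and 5x + 3y = 44

Write the tangent as mx − y + (−22 − m·(22)) = 0 and set its distance from the centre to √34:
[m·(−17) − (17)]² = 34(m² + 1)
15m² + 34m + 15 = 0, so m = −3/5 or m = −5/3.
Through (22, −22) these give 3x + 5y = −44 and 5x + 3y = 44.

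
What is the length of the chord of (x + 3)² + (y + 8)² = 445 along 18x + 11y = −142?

2√445

The distance from (−3, −8) to the line is 0/√445, and r² = 445.
Chord = 2√(r² − d²) = 2·√(445) = 2√445.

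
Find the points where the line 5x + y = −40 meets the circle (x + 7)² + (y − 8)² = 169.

(−12, 20) and (−7, −5)

Substitute y = −5x − 40:
26x² + 494x + 2184 = 0  ⟹  x² + 19x + 84 = 0
x = −7 or x = −12, giving (−7, −5) and (−12, 20).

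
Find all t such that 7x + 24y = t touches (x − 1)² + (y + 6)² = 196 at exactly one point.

For a tangent, require d(centre, line) = r = 14.
|7·1 + 24·(−6) − t| / √625 = 14
|t − (−137)| = 14·25, so t = 213 or t = −487.

t = −487 or t = 213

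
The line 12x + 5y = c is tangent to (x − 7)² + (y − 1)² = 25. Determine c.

The line touches the circle iff its distance from (7, 1) is 5:
|12·7 + 5·1 − c| / √169 = 5
|c − (89)| = 5·13, so c = 154 or c = 24.

c = 24 or c = 154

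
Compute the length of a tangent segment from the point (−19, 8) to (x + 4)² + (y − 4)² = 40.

With centre O = (−4, 4), |OP|² = 241 and r² = 40.
Power of the point: PT² = |PO|² − r² = 201, so PT = √201.

√201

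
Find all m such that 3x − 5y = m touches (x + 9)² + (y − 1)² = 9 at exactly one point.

The line touches the circle iff its distance from (−9, 1) is 3:
|3·(−9) − 5·1 − m| / √34 = 3
|m − (−32)| = 3√34.

m = −32 ± 3√34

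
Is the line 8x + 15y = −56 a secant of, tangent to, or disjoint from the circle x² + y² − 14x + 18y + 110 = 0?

secant

d² = (8·7 + 15·(−9) − (−56))²/289 = 529/289; r² = 20.
Since d² < r², the line cuts the circle twice.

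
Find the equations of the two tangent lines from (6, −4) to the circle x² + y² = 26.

x − 5y = 26 and 5x + y = 26

Write the tangent as mx − y + (−4 − m·(6)) = 0 and set its distance from the centre to √26:
[m·(−6) − (4)]² = 26(m² + 1)
5m² + 24m − 5 = 0, so m = 1/5 or m = −5.
Through (6, −4) these give x − 5y = 26 and 5x + y = 26.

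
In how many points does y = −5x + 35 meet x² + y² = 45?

0

Centre (0, 0), r² = 45. Distance² from centre to line = (−35)²/26 = 1225/26.
Since d² > r², the line lies outside the circle.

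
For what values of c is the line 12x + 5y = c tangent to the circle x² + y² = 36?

The line touches the circle iff its distance from (0, 0) is 6:
|12·0 + 5·0 − c| / √169 = 6
|c| = 6·13, so c = 78 or c = −78.

c = −78 or c = 78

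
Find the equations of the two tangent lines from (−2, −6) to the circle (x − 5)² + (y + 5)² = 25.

Write the tangent as mx − y + (−6 − m·(−2)) = 0 and set its distance from the centre to 5:
[m·(7) − (1)]² = 25(m² + 1)
12m² − 7m − 12 = 0, so m = −3/4 or m = 4/3.
Through (−2, −6) these give 3x + 4y = −30 and 4x − 3y = 10.

3x + 4y = −30 and 4x − 3y = 10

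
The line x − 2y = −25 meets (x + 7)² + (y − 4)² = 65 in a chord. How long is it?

6√5

From the line, y = (25 + x)/2. Substituting:
5x² + 90x + 225 = 0  ⟹  x² + 18x + 45 = 0
x = −3 or x = −15, giving (−3, 11) and (−15, 5).
|(−3, 11) − (−15, 5)| = √((12)² + (6)²) = 6√5.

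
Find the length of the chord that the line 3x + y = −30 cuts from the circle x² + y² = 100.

Centre (0, 0), r² = 100. Perpendicular distance d from centre to line = |30| / √10 = 30/√10.
Half the chord is √(r² − d²) = √(10), so the full chord is 2√10.

2√10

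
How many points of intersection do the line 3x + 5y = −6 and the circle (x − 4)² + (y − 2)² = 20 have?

Substituting the line into the circle gives 34x² − 104x + 156 = 0.
Δ = 10816 − 21216 = −10400.
No real roots: the line does not meet the circle.

0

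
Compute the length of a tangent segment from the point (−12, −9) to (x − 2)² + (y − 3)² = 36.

4√19

The centre is (2, 3) and r = 6. The square of the distance from P to the centre is 196 + 144 = 340.
By the tangent–radius right angle, tangent length = √(|PO|² − r²) = √304 = 4√19.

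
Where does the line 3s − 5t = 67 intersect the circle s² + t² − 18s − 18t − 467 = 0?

Express t = (−67 + 3s)/5 and substitute into the circle:
34s² − 1122s − 1156 = 0  ⟹  s² − 33s − 34 = 0
s = 34 or s = −1, giving (34, 7) and (−1, −14).

(−1, −14) and (34, 7)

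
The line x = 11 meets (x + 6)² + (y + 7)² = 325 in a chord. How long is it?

The line gives x = 11. Substituting into the circle:
y² + 14y + 13 = 0
y = −1 or y = −13, giving (11, −1) and (11, −13).
Chord length = distance between (11, −1) and (11, −13) = √144 = 12.

12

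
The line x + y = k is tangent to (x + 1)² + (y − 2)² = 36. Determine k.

Tangency holds when the distance from the centre (−1, 2) to the line equals the radius 6:
|1·(−1) + 1·2 − k| / √2 = 6
|k − (1)| = 6√2.

k = 1 ± 6√2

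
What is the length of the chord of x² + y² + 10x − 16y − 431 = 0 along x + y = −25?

16√2

Express y = −x − 25 and substitute into the circle:
2x² + 76x + 594 = 0  ⟹  x² + 38x + 297 = 0
x = −11 or x = −27, giving (−11, −14) and (−27, 2).
|(−11, −14) − (−27, 2)| = √((16)² + (−16)²) = 16√2.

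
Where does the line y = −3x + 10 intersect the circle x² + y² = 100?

Substitute y = −3x + 10:
10x² − 60x = 0  ⟹  x² − 6x = 0
x = 6 or x = 0, giving (6, −8) and (0, 10).

(0, 10) and (6, −8)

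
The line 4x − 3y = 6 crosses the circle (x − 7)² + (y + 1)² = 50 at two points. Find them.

Express y = (−6 + 4x)/3 and substitute into the circle:
25x² − 150x = 0  ⟹  x² − 6x = 0
x = 6 or x = 0, giving (6, 6) and (0, −2).

(0, −2) and (6, 6)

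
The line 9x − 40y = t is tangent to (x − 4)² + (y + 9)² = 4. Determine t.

The line touches the circle iff its distance from (4, −9) is 2:
|9·4 − 40·(−9) − t| / √1681 = 2
|t − (396)| = 2·41, so t = 478 or t = 314.

t = 314 or t = 478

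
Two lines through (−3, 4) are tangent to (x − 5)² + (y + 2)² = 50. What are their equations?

7x + y = −17 and x − 7y = −31

Write the tangent as mx − y + (4 − m·(−3)) = 0 and set its distance from the centre to 5√2:
[m·(8) − (−6)]² = 50(m² + 1)
7m² + 48m − 7 = 0, so m = −7 or m = 1/7.
Through (−3, 4) these give 7x + y = −17 and x − 7y = −31.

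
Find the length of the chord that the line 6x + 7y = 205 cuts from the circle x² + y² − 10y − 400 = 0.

2√85

The distance from (0, 5) to the line is 170/√85, and r² = 425.
Chord = 2√(r² − d²) = 2·√(85) = 2√85.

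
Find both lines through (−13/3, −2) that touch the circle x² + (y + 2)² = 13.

3x + 2y = −17 and 3x − 2y = −9

A line y − (−2) = m(x − (−13/3)) is tangent when its distance from (0, −2) is √13:
(13/3m − (0))² = 13(m² + 1)
4m² − 9 = 0, so m = −3/2 or m = 3/2.
With m = −3/2: 3x + 2y = −17. With m = 3/2: 3x − 2y = −9.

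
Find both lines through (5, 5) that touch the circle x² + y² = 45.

x + 2y = 15 and 2x + y = 15

Write the tangent as mx − y + (5 − m·(5)) = 0 and set its distance from the centre to 3√5:
(−5m − (−5))² = 45(m² + 1)
2m² + 5m + 2 = 0, so m = −1/2 or m = −2.
Through (5, 5) these give x + 2y = 15 and 2x + y = 15.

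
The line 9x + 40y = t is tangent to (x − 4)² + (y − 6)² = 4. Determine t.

Tangency holds when the distance from the centre (4, 6) to the line equals the radius 2:
|9·4 + 40·6 − t| / √1681 = 2
|t − (276)| = 2·41, so t = 358 or t = 194.

t = 194 or t = 358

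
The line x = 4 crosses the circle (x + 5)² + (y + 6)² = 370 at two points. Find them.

(4, −23) and (4, 11)

The line gives x = 4. Substituting into the circle:
y² + 12y − 253 = 0
y = 11 or y = −23, giving (4, 11) and (4, −23).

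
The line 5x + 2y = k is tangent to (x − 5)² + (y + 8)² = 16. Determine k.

k = 9 ± 4√29

For a tangent, require d(centre, line) = r = 4.
|5·5 + 2·(−8) − k| / √29 = 4
|k − (9)| = 4√29.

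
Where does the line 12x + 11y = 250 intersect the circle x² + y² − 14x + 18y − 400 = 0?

Substitute y = (250 − 12x)/11:
265x² − 10070x + 63600 = 0  ⟹  x² − 38x + 240 = 0
x = 30 or x = 8, giving (30, −10) and (8, 14).

(8, 14) and (30, −10)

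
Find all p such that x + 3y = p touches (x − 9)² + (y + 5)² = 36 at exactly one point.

The line touches the circle iff its distance from (9, −5) is 6:
|1·9 + 3·(−5) − p| / √10 = 6
|p − (−6)| = 6√10.

p = −6 ± 6√10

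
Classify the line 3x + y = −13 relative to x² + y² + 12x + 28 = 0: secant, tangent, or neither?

Substituting the line into the circle gives 10x² + 90x + 197 = 0.
Discriminant = (90)² − 4·10·(197) = 220 > 0.
Two real roots: the line is a secant.

secant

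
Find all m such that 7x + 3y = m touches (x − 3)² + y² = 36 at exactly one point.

m = 21 ± 6√58

The line touches the circle iff its distance from (3, 0) is 6:
|7·3 + 3·0 − m| / √58 = 6
|m − (21)| = 6√58.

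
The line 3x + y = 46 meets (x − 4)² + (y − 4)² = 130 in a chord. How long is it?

4√10

Express y = −3x + 46 and substitute into the circle:
10x² − 260x + 1650 = 0  ⟹  x² − 26x + 165 = 0
x = 15 or x = 11, giving (15, 1) and (11, 13).
Chord length = distance between (15, 1) and (11, 13) = √160 = 4√10.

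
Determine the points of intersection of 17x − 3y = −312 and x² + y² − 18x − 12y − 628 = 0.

From the line, y = (312 + 17x)/3. Substituting:
298x² + 9834x + 80460 = 0  ⟹  x² + 33x + 270 = 0
x = −15 or x = −18, giving (−15, 19) and (−18, 2).

(−18, 2) and (−15, 19)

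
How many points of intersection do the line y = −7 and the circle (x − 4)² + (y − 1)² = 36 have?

0

Substituting the line into the circle gives x² − 8x + 44 = 0.
Discriminant = (−8)² − 4·1·(44) = −112 < 0.
No real roots: the line does not meet the circle.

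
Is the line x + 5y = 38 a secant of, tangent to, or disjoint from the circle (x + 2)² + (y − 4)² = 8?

disjoint

Substituting the line into the circle gives 26x² + 64x + 224 = 0.
Discriminant = (64)² − 4·26·(224) = −19200 < 0.
No real roots: the line does not meet the circle.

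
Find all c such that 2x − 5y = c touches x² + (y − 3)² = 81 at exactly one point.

c = −15 ± 9√29

Tangency holds when the distance from the centre (0, 3) to the line equals the radius 9:
|2·0 − 5·3 − c| / √29 = 9
|c − (−15)| = 9√29.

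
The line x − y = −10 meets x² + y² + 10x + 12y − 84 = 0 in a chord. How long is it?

From the line, y = x + 10. Substituting:
2x² + 42x + 136 = 0  ⟹  x² + 21x + 68 = 0
x = −4 or x = −17, giving (−4, 6) and (−17, −7).
|(−4, 6) − (−17, −7)| = √((13)² + (13)²) = 13√2.

13√2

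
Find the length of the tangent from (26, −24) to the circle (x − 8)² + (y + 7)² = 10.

The centre is (8, −7) and r = √10. The square of the distance from P to the centre is 324 + 289 = 613.
The tangent meets the radius at right angles, so tangent² = |PO|² − r² = 613 − 10 = 603.

3√67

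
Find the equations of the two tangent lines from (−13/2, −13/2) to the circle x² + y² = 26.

Write the tangent as mx − y + (−13/2 − m·(−13/2)) = 0 and set its distance from the centre to √26:
[m·(13/2) − (13/2)]² = 26(m² + 1)
5m² − 26m + 5 = 0, so m = 5 or m = 1/5.
Through (−13/2, −13/2) these give 5x − y = −26 and x − 5y = 26.

5x − y = −26 and x − 5y = 26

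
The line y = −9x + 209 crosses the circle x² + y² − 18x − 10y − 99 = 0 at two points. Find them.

From the line, y = −9x + 209. Substituting:
82x² − 3690x + 41492 = 0  ⟹  x² − 45x + 506 = 0
x = 23 or x = 22, giving (23, 2) and (22, 11).

(22, 11) and (23, 2)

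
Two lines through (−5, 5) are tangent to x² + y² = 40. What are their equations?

x − 3y = −20 and 3x − y = −20

Let a tangent through (−5, 5) have slope m. Its distance from (0, 0) must equal 2√10:
(5m − (−5))² = 40(m² + 1)
3m² − 10m + 3 = 0, so m = 1/3 or m = 3.
With m = 1/3: x − 3y = −20. With m = 3: 3x − y = −20.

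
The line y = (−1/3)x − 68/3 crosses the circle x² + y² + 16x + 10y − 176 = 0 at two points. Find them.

Express y = (−68 − x)/3 and substitute into the circle:
10x² + 250x + 1000 = 0  ⟹  x² + 25x + 100 = 0
x = −5 or x = −20, giving (−5, −21) and (−20, −16).

(−20, −16) and (−5, −21)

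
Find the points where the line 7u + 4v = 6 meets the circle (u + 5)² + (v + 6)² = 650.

(−10, 19) and (14, −23)

Express v = (6 − 7u)/4 and substitute into the circle:
65u² − 260u − 9100 = 0  ⟹  u² − 4u − 140 = 0
u = 14 or u = −10, giving (14, −23) and (−10, 19).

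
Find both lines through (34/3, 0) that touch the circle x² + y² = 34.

Let a tangent through (34/3, 0) have slope m. Its distance from (0, 0) must equal √34:
(−34/3m − (0))² = 34(m² + 1)
25m² − 9 = 0, so m = 3/5 or m = −3/5.
Through (34/3, 0) these give 3x − 5y = 34 and 3x + 5y = 34.

3x − 5y = 34 and 3x + 5y = 34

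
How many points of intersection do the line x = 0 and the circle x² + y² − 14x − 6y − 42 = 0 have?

2

Centre (7, 3), r² = 100. Distance² from centre to line = (7)² = 49.
Since d² < r², the line cuts the circle twice.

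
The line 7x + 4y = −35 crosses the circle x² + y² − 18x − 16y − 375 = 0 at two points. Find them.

(−13, 14) and (3, −14)

From the line, y = (−35 − 7x)/4. Substituting:
65x² + 650x − 2535 = 0  ⟹  x² + 10x − 39 = 0
x = 3 or x = −13, giving (3, −14) and (−13, 14).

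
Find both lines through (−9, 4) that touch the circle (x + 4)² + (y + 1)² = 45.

2x − y = −22 and x − 2y = −17

Write the tangent as mx − y + (4 − m·(−9)) = 0 and set its distance from the centre to 3√5:
(5m − (−5))² = 45(m² + 1)
2m² − 5m + 2 = 0, so m = 2 or m = 1/2.
With m = 2: 2x − y = −22. With m = 1/2: x − 2y = −17.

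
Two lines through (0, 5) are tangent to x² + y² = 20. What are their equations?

A line y − (5) = m(x − (0)) is tangent when its distance from (0, 0) is 2√5:
[m·(0) − (−5)]² = 20(m² + 1)
4m² − 1 = 0, so m = 1/2 or m = −1/2.
Through (0, 5) these give x − 2y = −10 and x + 2y = 10.

x − 2y = −10 and x + 2y = 10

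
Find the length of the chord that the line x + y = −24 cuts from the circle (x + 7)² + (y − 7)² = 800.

32√2

The distance from (−7, 7) to the line is 24/√2, and r² = 800.
Half the chord is √(r² − d²) = √(512), so the full chord is 32√2.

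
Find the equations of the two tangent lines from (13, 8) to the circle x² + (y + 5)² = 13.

2x − 3y = 2 and 3x − 2y = 23

A line y − (8) = m(x − (13)) is tangent when its distance from (0, −5) is √13:
(−13m − (−13))² = 13(m² + 1)
6m² − 13m + 6 = 0, so m = 2/3 or m = 3/2.
Through (13, 8) these give 2x − 3y = 2 and 3x − 2y = 23.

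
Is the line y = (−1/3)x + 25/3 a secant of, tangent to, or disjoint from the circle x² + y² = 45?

Substituting the line into the circle gives 10x² − 50x + 220 = 0.
Δ = 2500 − 8800 = −6300.
No real roots: the line does not meet the circle.

disjoint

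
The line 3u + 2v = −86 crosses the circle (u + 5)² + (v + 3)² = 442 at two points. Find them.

(−26, −4) and (−14, −22)

From the line, v = (−86 − 3u)/2. Substituting:
13u² + 520u + 4732 = 0  ⟹  u² + 40u + 364 = 0
u = −14 or u = −26, giving (−14, −22) and (−26, −4).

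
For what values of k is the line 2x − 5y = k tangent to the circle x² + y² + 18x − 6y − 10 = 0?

Tangency holds when the distance from the centre (−9, 3) to the line equals the radius 10:
|2·(−9) − 5·3 − k| / √29 = 10
|k − (−33)| = 10√29.

k = −33 ± 10√29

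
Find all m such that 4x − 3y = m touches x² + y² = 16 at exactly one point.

For a tangent, require d(centre, line) = r = 4.
|4·0 − 3·0 − m| / √25 = 4
|m| = 4·5, so m = 20 or m = −20.

m = −20 or m = 20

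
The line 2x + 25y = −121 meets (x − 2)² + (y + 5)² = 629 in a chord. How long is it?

Express y = (−121 − 2x)/25 and substitute into the circle:
629x² − 2516x − 390609 = 0  ⟹  x² − 4x − 621 = 0
x = 27 or x = −23, giving (27, −7) and (−23, −3).
Chord length = distance between (27, −7) and (−23, −3) = √2516 = 2√629.

2√629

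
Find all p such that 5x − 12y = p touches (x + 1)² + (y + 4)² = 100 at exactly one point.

p = −87 or p = 173

Tangency holds when the distance from the centre (−1, −4) to the line equals the radius 10:
|5·(−1) − 12·(−4) − p| / √169 = 10
|p − (43)| = 10·13, so p = 173 or p = −87.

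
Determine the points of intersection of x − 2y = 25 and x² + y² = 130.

Substitute y = (−25 + x)/2:
5x² − 50x + 105 = 0  ⟹  x² − 10x + 21 = 0
x = 7 or x = 3, giving (7, −9) and (3, −11).

(3, −11) and (7, −9)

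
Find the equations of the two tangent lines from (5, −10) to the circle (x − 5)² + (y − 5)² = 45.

2x − y = 20 and 2x + y = 0

A line y − (−10) = m(x − (5)) is tangent when its distance from (5, 5) is 3√5:
[m·(0) − (15)]² = 45(m² + 1)
m² − 4 = 0, so m = 2 or m = −2.
Through (5, −10) these give 2x − y = 20 and 2x + y = 0.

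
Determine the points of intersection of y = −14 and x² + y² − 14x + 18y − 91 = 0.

Express y = −14 and substitute into the circle:
x² − 14x − 147 = 0
x = 21 or x = −7, giving (21, −14) and (−7, −14).

(−7, −14) and (21, −14)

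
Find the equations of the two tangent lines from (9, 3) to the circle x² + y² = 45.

Write the tangent as mx − y + (3 − m·(9)) = 0 and set its distance from the centre to 3√5:
[m·(−9) − (−3)]² = 45(m² + 1)
2m² − 3m − 2 = 0, so m = −1/2 or m = 2.
With m = −1/2: x + 2y = 15. With m = 2: 2x − y = 15.

x + 2y = 15 and 2x − y = 15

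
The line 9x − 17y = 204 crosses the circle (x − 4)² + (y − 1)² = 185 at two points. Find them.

(0, −12) and (17, −3)

Express y = (−204 + 9x)/17 and substitute into the circle:
370x² − 6290x = 0  ⟹  x² − 17x = 0
x = 17 or x = 0, giving (17, −3) and (0, −12).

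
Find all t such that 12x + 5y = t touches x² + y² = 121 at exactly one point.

For a tangent, require d(centre, line) = r = 11.
|12·0 + 5·0 − t| / √169 = 11
|t| = 11·13, so t = 143 or t = −143.

t = −143 or t = 143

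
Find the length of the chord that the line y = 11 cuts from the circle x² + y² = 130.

6

Substitute y = 11:
x² − 9 = 0
x = 3 or x = −3, giving (3, 11) and (−3, 11).
|(3, 11) − (−3, 11)| = √((6)² + (0)²) = 6.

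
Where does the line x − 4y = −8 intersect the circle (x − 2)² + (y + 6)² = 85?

(−4, 1) and (4, 3)

Substitute y = (8 + x)/4:
17x² − 272 = 0  ⟹  x² − 16 = 0
x = 4 or x = −4, giving (4, 3) and (−4, 1).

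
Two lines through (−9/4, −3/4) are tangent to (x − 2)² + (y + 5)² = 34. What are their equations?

3x − 5y = −3 and 5x − 3y = −9

A line y − (−3/4) = m(x − (−9/4)) is tangent when its distance from (2, −5) is √34:
[m·(17/4) − (−17/4)]² = 34(m² + 1)
15m² − 34m + 15 = 0, so m = 3/5 or m = 5/3.
With m = 3/5: 3x − 5y = −3. With m = 5/3: 5x − 3y = −9.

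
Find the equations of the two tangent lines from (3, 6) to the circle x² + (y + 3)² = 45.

Let a tangent through (3, 6) have slope m. Its distance from (0, −3) must equal 3√5:
[m·(−3) − (−9)]² = 45(m² + 1)
2m² + 3m − 2 = 0, so m = 1/2 or m = −2.
Through (3, 6) these give x − 2y = −9 and 2x + y = 12.

x − 2y = −9 and 2x + y = 12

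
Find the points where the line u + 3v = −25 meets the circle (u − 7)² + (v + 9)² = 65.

Substitute v = (−25 − u)/3:
10u² − 130u − 140 = 0  ⟹  u² − 13u − 14 = 0
u = 14 or u = −1, giving (14, −13) and (−1, −8).

(−1, −8) and (14, −13)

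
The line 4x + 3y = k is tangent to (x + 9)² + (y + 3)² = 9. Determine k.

For a tangent, require d(centre, line) = r = 3.
|4·(−9) + 3·(−3) − k| / √25 = 3
|k − (−45)| = 3·5, so k = −30 or k = −60.

k = −60 or k = −30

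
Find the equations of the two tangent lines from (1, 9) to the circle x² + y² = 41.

Write the tangent as mx − y + (9 − m·(1)) = 0 and set its distance from the centre to √41:
(−1m − (−9))² = 41(m² + 1)
20m² + 9m − 20 = 0, so m = −5/4 or m = 4/5.
With m = −5/4: 5x + 4y = 41. With m = 4/5: 4x − 5y = −41.

5x + 4y = 41 and 4x − 5y = −41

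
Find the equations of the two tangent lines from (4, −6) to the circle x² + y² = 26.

x + 5y = −26 and 5x − y = 26

A line y − (−6) = m(x − (4)) is tangent when its distance from (0, 0) is √26:
(−4m − (6))² = 26(m² + 1)
5m² − 24m − 5 = 0, so m = −1/5 or m = 5.
Through (4, −6) these give x + 5y = −26 and 5x − y = 26.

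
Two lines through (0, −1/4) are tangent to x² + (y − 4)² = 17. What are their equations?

x − 4y = 1 and x + 4y = −1

Let a tangent through (0, −1/4) have slope m. Its distance from (0, 4) must equal √17:
[m·(0) − (17/4)]² = 17(m² + 1)
16m² − 1 = 0, so m = 1/4 or m = −1/4.
With m = 1/4: x − 4y = 1. With m = −1/4: x + 4y = −1.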